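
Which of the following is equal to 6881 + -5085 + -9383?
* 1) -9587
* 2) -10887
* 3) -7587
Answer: 3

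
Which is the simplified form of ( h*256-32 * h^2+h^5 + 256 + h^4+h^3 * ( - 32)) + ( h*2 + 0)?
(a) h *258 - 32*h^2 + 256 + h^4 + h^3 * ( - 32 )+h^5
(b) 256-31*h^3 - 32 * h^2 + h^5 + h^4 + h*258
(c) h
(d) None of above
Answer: a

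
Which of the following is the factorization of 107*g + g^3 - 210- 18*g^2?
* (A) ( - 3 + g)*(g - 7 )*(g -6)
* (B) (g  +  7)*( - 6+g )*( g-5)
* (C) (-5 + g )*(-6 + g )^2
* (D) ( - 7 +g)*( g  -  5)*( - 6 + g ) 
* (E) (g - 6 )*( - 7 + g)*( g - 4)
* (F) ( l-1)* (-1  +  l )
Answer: D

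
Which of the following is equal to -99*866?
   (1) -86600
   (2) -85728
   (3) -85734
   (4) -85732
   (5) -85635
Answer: 3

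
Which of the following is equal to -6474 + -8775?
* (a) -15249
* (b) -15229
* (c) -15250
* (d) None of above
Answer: a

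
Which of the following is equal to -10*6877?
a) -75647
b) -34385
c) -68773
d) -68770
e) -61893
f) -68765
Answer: d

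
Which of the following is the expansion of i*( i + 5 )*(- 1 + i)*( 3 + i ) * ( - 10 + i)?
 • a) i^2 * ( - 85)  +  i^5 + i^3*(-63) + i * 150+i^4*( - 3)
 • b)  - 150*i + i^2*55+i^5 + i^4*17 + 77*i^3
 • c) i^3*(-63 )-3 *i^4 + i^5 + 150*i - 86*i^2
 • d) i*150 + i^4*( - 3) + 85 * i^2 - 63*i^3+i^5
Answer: a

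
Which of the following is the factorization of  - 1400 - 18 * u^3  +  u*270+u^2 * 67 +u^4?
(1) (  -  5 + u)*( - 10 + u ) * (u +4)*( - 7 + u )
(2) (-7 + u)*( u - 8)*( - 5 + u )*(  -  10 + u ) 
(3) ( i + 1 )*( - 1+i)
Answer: 1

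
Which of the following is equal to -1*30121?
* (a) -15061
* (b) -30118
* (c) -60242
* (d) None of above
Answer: d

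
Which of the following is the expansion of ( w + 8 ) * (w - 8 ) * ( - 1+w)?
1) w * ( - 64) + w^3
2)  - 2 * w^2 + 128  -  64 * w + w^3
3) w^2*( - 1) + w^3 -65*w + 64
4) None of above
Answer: 4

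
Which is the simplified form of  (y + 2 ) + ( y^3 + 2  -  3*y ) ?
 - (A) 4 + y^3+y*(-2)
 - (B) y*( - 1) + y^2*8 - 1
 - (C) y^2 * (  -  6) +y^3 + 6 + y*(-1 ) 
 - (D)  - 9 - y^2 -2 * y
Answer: A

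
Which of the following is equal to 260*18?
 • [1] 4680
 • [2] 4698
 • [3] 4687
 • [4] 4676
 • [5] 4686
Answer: 1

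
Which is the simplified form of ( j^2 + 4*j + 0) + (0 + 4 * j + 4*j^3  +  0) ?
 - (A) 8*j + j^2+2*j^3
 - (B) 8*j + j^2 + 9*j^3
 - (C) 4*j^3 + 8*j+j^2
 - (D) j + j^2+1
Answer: C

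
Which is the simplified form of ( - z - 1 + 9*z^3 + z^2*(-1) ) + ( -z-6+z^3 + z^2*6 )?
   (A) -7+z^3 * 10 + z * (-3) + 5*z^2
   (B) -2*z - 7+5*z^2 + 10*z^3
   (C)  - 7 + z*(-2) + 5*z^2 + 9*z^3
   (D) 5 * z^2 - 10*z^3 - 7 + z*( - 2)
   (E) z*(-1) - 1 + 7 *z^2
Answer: B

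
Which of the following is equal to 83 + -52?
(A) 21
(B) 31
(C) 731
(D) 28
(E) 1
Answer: B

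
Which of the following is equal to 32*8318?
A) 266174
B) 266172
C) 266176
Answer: C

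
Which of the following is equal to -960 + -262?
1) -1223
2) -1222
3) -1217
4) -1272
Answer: 2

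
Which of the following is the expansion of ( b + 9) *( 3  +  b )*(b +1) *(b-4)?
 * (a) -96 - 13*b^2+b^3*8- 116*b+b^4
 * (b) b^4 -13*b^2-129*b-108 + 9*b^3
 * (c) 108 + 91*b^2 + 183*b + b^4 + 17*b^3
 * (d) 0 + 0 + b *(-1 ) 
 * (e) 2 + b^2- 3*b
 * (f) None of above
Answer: b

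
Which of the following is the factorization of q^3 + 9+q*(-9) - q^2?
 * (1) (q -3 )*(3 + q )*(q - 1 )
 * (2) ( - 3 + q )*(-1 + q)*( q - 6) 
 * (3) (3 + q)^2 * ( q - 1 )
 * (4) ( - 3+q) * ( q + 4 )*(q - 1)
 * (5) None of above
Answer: 1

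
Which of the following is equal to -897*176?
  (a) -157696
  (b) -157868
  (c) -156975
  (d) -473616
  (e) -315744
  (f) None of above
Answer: f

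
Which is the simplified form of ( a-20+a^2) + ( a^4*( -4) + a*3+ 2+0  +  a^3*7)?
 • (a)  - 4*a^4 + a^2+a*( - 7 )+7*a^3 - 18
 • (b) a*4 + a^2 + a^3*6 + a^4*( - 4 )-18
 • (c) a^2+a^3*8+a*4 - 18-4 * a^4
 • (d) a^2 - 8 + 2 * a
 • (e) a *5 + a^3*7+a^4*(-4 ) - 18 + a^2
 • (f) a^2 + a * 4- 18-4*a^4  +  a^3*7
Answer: f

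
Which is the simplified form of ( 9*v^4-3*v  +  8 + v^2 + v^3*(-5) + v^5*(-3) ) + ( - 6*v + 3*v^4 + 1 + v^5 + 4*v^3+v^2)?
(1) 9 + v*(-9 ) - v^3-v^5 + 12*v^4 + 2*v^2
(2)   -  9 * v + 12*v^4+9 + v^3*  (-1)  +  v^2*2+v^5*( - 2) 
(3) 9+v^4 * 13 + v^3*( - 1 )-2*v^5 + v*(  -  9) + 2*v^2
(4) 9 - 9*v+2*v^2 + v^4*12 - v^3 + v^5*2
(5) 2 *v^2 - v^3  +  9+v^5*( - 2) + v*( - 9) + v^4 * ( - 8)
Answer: 2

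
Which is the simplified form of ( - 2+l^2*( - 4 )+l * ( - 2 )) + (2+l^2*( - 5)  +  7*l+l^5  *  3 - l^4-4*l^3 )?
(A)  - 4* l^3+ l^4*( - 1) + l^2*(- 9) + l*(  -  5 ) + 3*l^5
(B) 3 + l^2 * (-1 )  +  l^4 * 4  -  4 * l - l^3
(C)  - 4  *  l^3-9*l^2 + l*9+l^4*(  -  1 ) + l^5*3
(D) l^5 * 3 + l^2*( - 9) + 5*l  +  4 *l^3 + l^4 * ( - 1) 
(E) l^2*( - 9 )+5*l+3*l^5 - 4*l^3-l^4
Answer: E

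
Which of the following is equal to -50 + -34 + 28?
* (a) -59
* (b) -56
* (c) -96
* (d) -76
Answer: b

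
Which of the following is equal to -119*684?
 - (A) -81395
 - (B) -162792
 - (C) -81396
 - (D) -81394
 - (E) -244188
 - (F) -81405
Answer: C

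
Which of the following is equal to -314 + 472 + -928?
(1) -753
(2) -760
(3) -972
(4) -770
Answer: 4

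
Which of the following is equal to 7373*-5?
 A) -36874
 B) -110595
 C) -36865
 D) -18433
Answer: C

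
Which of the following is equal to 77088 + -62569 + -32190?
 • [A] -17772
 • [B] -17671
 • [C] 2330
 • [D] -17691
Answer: B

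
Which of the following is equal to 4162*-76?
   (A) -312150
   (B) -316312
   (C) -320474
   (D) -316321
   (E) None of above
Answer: B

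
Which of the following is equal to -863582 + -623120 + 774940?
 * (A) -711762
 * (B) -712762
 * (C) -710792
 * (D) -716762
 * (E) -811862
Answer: A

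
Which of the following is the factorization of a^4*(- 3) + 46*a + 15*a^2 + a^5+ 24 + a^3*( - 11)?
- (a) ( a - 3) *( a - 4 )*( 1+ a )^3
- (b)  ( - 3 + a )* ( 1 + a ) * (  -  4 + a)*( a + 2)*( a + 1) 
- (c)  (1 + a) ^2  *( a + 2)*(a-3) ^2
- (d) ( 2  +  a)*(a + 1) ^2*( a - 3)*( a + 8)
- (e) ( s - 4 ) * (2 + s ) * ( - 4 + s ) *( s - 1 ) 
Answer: b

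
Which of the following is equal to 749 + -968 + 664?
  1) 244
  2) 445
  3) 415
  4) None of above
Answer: 2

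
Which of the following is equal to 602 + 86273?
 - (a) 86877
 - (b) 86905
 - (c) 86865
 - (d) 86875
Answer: d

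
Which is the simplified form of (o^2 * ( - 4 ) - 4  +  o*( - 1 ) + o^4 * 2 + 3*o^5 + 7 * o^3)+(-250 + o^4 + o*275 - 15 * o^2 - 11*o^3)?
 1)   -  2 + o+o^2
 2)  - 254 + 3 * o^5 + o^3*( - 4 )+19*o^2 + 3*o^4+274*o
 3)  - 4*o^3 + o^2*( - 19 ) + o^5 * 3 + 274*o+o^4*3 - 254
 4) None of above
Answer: 3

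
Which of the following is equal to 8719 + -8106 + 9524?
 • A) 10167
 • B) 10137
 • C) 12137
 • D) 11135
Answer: B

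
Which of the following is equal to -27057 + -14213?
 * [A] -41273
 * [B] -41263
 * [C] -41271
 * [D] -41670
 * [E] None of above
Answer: E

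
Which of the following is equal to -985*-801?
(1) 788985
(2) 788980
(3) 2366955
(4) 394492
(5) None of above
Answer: 1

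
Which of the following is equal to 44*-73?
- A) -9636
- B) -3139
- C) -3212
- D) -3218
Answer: C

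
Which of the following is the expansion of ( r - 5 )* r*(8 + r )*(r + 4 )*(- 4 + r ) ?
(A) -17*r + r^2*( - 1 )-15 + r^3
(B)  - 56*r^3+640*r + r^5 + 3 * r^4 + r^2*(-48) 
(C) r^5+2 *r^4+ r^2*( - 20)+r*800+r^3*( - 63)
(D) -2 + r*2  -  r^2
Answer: B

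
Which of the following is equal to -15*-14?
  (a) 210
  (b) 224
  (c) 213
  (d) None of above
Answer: a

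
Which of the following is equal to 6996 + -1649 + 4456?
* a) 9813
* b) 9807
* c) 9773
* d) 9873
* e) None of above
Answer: e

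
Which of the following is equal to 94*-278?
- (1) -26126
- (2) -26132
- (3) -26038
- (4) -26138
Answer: 2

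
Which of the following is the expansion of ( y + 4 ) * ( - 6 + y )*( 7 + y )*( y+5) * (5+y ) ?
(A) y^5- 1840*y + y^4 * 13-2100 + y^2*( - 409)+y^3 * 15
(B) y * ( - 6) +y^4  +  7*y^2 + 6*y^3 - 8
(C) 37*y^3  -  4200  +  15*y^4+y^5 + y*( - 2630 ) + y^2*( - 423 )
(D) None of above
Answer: C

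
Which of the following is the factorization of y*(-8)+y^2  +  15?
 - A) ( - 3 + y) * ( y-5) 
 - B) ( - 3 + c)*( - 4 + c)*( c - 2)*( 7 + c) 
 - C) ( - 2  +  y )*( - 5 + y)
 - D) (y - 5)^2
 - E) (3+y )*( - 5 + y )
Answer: A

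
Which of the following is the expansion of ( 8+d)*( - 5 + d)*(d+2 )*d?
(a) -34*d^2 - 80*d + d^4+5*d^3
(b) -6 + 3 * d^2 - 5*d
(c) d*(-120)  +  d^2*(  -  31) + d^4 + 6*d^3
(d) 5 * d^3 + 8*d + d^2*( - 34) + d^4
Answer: a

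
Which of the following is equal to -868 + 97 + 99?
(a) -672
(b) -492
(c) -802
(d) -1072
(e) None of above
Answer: a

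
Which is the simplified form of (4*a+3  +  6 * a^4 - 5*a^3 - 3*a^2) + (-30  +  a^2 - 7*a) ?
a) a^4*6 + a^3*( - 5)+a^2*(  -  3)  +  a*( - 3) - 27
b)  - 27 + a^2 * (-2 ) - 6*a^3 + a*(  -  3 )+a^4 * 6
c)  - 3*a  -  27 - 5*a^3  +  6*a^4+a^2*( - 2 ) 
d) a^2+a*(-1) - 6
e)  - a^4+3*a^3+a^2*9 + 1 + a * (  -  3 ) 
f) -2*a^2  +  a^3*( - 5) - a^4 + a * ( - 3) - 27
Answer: c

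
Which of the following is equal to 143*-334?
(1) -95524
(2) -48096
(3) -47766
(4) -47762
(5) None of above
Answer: 4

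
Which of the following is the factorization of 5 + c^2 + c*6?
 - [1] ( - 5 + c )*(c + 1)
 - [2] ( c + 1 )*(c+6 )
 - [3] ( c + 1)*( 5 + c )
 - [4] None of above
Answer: 3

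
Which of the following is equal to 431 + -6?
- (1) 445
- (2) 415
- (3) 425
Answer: 3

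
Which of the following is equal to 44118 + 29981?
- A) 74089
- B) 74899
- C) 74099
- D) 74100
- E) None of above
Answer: C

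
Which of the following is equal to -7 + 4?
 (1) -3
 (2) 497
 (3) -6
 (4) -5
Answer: 1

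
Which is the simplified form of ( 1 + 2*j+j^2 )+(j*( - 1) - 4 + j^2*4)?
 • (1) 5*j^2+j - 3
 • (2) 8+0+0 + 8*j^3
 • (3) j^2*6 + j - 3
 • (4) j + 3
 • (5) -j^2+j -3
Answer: 1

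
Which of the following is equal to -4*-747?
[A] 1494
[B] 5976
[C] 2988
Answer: C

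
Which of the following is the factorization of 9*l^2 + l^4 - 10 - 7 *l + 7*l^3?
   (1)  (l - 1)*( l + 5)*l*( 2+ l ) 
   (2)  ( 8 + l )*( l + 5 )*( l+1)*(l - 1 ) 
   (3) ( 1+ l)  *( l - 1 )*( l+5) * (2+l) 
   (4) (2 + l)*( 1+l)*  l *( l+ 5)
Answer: 3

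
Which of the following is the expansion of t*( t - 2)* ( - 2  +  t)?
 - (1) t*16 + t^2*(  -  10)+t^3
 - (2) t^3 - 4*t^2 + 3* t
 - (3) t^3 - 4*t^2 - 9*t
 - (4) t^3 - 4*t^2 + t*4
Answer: 4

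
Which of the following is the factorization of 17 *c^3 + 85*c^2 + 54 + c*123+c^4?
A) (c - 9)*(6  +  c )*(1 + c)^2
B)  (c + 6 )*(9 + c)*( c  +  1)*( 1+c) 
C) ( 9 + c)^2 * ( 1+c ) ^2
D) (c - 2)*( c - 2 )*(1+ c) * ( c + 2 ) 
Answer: B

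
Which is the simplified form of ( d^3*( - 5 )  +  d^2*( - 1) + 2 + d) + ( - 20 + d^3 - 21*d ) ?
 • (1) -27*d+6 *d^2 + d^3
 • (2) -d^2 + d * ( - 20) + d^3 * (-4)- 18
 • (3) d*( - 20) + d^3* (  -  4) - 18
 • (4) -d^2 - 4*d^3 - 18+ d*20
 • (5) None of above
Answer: 2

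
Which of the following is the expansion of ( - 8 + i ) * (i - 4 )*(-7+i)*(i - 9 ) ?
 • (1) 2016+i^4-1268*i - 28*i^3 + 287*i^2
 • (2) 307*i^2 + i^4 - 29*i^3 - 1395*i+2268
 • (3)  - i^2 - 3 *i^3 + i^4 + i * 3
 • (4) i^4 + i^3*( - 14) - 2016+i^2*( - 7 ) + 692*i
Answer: 1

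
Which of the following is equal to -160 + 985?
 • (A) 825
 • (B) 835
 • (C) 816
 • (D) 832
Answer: A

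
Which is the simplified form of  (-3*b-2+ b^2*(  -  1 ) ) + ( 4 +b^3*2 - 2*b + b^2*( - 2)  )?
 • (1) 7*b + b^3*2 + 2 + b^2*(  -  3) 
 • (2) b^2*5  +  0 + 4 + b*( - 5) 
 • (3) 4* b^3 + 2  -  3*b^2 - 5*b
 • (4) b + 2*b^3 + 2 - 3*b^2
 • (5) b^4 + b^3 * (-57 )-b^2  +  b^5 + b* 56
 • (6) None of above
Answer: 6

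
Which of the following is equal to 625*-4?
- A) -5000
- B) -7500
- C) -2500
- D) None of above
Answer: C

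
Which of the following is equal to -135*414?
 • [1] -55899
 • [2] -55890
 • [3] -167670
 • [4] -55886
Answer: 2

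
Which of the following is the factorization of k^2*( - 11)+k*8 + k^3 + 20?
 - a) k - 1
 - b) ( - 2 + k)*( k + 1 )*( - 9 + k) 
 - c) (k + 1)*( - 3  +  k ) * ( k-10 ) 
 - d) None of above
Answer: d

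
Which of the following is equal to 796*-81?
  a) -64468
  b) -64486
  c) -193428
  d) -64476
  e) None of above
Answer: d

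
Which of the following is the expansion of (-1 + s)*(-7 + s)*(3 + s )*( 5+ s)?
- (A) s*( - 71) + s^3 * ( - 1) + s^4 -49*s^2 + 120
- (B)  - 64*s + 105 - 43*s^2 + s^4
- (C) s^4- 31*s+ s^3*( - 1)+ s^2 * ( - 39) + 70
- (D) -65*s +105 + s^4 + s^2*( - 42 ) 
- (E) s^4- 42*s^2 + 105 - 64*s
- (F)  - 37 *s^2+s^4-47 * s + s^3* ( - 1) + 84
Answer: E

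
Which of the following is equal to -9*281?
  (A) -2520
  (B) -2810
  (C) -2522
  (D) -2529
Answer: D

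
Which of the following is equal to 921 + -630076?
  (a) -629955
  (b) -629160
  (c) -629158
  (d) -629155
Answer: d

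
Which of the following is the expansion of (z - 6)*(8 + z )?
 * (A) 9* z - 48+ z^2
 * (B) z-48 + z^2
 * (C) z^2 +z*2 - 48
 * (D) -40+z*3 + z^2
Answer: C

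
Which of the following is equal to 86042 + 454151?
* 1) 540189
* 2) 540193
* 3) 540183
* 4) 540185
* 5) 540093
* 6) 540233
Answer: 2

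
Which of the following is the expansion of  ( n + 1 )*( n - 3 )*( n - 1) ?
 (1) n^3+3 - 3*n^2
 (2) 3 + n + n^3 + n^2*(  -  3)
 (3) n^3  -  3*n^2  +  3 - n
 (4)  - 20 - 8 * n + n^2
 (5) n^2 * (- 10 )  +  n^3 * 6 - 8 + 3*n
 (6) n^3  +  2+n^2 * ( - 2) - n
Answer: 3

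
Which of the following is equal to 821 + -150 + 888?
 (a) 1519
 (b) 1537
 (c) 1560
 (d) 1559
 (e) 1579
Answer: d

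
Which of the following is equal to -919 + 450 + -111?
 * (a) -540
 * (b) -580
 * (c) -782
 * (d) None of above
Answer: b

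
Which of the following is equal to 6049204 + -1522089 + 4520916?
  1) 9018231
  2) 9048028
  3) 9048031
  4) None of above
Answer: 3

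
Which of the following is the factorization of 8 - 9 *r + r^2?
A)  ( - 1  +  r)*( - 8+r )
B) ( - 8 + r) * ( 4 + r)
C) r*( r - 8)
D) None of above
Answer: A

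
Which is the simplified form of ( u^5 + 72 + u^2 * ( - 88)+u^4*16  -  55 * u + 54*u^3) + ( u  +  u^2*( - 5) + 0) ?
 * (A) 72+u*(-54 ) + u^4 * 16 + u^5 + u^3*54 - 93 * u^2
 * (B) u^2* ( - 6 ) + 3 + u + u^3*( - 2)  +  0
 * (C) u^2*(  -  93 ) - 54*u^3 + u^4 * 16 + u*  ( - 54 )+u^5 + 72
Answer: A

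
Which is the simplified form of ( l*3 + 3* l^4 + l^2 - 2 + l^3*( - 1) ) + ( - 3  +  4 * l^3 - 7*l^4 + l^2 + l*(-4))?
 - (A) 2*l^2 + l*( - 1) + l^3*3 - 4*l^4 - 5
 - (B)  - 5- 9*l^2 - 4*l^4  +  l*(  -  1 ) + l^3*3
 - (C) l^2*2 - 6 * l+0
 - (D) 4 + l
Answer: A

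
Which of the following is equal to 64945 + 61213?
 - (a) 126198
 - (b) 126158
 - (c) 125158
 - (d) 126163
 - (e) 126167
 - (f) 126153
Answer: b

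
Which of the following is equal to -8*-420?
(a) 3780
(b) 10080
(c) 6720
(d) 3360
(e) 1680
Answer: d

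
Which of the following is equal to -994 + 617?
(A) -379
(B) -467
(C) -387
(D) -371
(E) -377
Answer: E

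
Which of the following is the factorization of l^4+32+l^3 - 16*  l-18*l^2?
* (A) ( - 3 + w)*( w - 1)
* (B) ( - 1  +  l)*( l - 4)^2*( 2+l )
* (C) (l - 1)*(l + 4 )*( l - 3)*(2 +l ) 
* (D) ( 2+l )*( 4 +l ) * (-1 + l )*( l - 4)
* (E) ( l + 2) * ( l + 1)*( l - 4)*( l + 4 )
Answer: D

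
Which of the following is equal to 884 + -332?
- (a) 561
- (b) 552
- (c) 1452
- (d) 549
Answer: b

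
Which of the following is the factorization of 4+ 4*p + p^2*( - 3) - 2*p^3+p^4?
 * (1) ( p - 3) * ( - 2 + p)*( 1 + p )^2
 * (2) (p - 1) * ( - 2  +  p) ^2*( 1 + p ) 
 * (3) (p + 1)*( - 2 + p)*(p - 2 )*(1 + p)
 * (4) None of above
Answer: 3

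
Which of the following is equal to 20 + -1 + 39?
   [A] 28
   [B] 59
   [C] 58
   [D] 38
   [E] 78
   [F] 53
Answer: C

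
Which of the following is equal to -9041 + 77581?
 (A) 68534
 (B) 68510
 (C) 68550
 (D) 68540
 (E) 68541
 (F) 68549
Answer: D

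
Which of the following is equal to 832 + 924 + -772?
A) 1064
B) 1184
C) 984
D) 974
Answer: C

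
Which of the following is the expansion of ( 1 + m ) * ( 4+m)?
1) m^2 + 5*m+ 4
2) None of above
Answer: 1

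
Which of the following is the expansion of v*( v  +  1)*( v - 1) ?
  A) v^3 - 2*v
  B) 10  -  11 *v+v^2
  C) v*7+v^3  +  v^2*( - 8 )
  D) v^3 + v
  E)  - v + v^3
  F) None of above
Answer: E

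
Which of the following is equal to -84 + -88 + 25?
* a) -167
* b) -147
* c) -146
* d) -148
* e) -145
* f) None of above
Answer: b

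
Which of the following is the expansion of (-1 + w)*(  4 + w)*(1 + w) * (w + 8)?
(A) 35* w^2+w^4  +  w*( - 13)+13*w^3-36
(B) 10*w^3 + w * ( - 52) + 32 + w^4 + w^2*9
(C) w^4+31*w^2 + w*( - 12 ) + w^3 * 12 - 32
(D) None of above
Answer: C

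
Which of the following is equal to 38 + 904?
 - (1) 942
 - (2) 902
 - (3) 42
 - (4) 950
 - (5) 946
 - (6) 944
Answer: 1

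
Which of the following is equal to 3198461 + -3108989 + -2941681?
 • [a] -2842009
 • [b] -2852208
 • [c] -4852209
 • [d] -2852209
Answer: d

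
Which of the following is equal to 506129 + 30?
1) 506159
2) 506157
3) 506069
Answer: 1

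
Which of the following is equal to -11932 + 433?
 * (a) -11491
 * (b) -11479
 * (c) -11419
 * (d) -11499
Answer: d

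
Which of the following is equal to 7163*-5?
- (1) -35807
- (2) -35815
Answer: 2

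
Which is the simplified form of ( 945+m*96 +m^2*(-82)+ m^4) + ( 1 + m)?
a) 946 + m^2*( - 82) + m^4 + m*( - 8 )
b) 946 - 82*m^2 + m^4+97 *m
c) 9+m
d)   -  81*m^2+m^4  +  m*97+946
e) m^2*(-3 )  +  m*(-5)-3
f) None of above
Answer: b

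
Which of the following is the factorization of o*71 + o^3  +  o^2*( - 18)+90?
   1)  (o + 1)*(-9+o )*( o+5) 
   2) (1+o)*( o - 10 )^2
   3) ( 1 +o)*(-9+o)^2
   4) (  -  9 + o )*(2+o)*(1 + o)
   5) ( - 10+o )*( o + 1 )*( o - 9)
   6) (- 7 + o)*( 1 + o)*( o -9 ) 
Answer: 5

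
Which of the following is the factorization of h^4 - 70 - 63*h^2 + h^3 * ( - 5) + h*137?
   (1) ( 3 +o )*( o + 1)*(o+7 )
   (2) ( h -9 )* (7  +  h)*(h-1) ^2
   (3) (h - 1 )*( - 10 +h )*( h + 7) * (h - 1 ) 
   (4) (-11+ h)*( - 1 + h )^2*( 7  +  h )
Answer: 3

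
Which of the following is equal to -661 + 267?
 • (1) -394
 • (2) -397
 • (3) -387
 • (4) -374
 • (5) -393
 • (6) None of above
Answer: 1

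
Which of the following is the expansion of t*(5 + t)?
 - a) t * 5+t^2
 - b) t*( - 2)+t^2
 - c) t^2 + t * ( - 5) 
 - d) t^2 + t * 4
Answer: a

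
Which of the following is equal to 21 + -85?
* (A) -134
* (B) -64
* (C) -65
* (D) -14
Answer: B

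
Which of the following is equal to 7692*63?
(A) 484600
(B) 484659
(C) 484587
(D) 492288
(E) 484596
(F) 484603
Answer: E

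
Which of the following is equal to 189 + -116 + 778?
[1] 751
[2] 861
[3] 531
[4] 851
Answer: 4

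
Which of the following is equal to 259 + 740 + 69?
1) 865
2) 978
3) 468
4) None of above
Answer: 4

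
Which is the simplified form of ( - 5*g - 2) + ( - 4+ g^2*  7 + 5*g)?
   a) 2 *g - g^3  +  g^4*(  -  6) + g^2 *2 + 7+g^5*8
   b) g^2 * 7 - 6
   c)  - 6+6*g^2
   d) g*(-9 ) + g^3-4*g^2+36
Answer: b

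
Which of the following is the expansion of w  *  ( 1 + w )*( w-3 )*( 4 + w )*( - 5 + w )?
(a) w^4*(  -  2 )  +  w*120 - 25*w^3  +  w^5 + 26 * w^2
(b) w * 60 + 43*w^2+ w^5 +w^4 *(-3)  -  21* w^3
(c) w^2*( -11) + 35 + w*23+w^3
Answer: b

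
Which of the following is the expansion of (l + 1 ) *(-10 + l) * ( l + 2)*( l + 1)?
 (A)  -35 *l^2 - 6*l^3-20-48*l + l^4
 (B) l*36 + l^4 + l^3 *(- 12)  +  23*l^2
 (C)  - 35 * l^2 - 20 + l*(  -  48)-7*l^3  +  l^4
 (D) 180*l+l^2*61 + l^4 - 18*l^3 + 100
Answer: A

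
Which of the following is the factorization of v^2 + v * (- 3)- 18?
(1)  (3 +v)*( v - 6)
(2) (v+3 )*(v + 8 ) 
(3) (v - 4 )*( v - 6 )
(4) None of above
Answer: 1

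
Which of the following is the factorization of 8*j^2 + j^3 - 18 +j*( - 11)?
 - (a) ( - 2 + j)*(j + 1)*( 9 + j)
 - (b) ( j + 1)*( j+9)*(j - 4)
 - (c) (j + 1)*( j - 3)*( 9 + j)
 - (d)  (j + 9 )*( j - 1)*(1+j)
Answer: a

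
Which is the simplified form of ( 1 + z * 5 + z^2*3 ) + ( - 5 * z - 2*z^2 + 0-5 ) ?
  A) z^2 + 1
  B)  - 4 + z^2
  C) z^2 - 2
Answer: B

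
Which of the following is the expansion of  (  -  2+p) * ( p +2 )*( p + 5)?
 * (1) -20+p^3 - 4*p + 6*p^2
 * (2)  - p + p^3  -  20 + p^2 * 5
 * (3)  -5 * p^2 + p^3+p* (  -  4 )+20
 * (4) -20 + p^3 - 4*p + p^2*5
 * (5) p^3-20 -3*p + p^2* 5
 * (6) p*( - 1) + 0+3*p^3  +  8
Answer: 4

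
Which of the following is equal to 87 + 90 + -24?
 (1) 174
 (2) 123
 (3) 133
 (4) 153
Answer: 4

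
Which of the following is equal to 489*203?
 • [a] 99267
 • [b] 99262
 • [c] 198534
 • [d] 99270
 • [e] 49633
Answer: a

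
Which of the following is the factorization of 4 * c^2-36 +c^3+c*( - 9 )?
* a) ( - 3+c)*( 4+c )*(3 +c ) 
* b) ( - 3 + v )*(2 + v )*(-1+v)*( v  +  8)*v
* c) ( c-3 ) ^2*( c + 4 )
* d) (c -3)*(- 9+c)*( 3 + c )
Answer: a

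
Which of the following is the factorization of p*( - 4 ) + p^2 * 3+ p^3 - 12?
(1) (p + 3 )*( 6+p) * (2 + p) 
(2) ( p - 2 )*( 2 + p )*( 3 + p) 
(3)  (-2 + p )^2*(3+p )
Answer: 2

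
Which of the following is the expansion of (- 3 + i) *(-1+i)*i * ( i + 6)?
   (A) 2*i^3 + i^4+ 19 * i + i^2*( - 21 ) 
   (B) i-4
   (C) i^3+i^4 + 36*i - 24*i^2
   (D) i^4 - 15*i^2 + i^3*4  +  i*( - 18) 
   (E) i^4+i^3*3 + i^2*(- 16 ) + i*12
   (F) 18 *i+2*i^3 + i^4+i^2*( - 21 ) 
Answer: F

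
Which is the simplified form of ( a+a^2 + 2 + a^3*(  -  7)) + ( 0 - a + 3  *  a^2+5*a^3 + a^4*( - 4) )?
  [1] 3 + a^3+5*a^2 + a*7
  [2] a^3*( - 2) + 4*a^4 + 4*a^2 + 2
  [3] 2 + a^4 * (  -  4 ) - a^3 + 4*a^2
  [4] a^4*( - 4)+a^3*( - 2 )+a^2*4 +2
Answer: 4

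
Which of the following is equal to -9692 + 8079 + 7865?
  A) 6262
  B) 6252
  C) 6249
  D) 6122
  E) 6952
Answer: B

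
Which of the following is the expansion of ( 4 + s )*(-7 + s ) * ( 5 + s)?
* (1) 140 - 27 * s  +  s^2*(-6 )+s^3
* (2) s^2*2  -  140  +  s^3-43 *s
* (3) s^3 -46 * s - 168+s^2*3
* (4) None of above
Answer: 2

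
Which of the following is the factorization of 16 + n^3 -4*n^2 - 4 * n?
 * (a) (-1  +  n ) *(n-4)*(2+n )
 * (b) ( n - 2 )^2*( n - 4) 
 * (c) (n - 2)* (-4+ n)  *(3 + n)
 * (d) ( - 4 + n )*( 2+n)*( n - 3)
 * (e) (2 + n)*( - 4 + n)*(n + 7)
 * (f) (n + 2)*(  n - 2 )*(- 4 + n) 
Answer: f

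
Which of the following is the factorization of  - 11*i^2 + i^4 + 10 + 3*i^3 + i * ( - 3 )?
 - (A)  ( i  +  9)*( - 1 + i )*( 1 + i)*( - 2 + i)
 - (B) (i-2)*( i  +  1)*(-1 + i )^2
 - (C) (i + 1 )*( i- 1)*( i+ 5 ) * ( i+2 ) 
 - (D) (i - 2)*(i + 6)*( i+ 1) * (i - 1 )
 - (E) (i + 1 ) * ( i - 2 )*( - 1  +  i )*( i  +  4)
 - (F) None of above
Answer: F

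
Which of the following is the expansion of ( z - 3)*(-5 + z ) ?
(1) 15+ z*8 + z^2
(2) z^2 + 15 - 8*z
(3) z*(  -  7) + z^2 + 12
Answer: 2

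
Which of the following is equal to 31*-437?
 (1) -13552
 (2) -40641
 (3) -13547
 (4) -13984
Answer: 3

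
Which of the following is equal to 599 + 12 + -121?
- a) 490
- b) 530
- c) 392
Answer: a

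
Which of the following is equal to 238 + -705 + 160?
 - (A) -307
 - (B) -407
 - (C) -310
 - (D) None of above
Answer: A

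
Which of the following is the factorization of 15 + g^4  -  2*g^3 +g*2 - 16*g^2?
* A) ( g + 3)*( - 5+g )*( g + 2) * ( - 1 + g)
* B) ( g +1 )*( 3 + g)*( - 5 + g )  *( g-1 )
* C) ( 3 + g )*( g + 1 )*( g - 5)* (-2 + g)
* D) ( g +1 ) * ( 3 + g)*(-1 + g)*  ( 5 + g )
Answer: B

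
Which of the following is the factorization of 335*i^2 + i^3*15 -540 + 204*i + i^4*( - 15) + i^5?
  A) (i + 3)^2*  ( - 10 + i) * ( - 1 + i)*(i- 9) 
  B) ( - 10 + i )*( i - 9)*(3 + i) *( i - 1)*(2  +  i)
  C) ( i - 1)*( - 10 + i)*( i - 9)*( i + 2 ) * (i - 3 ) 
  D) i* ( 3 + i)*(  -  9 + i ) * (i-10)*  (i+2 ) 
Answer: B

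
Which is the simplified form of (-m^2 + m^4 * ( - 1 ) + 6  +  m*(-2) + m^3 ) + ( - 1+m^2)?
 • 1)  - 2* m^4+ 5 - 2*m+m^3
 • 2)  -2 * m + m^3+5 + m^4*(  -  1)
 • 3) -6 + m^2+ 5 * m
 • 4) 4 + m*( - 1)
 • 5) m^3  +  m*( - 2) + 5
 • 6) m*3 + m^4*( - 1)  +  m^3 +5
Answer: 2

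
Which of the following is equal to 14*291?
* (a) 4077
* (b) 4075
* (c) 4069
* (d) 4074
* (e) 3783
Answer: d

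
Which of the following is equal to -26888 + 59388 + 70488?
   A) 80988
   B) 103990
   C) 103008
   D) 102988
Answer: D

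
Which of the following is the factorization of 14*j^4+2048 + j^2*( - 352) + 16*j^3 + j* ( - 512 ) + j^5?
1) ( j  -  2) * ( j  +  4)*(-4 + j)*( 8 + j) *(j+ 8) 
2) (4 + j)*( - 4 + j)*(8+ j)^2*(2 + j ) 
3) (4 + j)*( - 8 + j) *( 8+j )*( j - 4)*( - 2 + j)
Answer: 1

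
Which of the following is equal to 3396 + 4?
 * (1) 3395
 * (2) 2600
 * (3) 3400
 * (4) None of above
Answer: 3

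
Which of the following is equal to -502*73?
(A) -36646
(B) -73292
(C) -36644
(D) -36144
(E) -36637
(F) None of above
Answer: A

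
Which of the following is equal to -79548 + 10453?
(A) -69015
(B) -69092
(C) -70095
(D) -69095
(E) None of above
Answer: D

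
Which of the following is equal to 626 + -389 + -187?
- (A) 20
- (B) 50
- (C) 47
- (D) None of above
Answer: B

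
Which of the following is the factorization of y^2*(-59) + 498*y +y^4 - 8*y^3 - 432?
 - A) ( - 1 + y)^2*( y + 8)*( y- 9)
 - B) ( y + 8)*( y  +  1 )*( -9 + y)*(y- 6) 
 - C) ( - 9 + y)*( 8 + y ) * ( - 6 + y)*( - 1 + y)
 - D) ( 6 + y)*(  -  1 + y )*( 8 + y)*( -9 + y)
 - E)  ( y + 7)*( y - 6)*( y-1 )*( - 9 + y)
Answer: C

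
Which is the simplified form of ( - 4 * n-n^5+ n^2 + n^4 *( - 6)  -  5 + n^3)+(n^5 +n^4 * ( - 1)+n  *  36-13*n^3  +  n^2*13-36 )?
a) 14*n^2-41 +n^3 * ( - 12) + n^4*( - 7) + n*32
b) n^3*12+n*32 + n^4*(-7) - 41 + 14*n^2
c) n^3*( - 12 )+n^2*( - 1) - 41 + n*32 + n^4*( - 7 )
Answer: a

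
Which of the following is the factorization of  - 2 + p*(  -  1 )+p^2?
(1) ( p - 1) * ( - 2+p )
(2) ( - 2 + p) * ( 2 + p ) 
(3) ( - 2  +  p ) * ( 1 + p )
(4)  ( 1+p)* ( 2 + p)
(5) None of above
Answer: 3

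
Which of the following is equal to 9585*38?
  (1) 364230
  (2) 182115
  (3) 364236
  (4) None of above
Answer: 1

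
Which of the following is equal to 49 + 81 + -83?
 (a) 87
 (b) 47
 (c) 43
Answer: b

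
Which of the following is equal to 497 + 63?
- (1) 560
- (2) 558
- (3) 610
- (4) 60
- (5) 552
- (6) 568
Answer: 1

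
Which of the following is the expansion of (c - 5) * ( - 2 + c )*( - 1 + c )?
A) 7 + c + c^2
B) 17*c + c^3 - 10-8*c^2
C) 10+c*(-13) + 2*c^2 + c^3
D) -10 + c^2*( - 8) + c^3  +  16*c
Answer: B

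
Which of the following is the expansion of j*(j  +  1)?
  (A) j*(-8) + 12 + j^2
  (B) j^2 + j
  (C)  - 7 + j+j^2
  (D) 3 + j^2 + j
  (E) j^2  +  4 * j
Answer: B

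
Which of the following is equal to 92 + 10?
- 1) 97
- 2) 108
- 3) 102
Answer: 3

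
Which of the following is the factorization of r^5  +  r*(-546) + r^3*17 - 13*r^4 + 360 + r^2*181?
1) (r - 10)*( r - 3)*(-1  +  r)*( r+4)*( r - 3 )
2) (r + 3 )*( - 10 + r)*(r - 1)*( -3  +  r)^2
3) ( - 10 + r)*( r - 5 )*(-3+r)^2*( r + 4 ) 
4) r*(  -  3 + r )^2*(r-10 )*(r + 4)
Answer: 1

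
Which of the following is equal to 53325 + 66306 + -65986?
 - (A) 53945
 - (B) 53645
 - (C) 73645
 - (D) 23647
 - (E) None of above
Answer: B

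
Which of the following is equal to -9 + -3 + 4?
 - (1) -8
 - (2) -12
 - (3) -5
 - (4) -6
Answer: 1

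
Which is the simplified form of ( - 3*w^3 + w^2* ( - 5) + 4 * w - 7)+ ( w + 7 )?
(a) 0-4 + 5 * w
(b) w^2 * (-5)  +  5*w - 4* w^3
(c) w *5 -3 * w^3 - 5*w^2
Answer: c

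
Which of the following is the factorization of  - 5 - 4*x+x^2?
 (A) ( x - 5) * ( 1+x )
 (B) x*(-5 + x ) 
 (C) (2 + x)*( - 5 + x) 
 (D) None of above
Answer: A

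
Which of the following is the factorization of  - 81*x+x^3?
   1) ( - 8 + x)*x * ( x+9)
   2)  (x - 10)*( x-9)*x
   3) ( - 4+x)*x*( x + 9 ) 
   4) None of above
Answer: 4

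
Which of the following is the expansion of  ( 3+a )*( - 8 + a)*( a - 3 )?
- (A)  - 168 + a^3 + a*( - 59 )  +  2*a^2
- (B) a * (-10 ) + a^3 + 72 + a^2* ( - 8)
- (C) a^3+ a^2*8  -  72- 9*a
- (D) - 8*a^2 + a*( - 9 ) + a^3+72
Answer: D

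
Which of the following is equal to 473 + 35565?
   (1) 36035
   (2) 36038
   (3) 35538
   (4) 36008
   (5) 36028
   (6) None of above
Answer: 2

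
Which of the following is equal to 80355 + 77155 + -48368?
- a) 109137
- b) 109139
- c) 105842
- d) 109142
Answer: d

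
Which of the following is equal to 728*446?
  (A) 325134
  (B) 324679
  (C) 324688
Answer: C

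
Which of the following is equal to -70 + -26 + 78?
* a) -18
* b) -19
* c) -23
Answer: a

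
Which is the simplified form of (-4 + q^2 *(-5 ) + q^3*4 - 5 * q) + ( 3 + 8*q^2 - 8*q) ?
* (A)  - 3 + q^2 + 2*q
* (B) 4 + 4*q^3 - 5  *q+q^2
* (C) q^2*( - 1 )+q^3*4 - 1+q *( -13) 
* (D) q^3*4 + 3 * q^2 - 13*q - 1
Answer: D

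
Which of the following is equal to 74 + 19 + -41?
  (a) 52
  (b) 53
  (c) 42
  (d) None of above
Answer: a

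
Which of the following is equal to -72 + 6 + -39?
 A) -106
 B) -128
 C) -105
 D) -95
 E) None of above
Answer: C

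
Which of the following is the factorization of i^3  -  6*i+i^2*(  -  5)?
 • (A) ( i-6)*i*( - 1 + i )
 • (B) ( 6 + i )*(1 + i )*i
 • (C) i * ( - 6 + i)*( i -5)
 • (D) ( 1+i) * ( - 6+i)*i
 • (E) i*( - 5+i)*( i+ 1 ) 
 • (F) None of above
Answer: D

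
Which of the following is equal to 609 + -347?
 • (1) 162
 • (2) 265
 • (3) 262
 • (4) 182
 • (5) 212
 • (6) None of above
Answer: 3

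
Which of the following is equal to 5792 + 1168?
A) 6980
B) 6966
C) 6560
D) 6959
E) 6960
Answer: E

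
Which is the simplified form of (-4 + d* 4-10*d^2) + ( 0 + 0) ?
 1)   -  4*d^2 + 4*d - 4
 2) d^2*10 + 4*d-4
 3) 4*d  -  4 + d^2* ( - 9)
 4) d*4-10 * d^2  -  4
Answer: 4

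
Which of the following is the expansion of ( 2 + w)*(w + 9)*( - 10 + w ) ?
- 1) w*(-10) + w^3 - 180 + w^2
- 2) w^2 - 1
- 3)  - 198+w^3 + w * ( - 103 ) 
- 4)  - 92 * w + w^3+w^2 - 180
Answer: 4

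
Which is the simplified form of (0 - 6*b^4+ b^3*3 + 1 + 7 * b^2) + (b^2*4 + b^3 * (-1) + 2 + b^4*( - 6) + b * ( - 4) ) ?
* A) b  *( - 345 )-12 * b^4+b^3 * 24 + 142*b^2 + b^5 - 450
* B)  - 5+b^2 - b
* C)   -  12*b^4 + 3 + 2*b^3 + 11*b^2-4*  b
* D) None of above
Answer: C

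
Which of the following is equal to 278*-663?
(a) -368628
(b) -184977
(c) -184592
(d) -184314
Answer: d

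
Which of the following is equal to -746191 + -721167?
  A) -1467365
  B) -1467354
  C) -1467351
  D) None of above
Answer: D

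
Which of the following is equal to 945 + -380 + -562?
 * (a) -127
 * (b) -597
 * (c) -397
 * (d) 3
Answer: d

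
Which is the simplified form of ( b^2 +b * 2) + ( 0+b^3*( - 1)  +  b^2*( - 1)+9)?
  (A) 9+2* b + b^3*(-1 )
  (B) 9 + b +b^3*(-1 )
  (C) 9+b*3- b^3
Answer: A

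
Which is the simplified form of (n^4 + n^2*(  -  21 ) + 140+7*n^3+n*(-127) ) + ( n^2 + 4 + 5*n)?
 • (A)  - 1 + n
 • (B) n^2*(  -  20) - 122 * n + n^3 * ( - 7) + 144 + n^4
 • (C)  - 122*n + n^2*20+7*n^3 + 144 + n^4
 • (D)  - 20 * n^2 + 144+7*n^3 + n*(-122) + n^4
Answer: D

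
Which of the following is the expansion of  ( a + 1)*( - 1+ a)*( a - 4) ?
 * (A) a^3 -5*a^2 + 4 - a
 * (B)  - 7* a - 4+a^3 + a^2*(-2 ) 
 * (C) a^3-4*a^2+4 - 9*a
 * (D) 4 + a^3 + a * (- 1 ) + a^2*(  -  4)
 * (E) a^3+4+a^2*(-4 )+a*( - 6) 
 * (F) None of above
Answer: D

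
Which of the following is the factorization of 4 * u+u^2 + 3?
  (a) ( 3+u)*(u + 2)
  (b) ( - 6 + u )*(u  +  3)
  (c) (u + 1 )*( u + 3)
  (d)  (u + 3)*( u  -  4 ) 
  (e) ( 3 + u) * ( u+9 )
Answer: c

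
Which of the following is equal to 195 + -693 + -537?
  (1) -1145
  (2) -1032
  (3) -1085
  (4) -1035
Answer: 4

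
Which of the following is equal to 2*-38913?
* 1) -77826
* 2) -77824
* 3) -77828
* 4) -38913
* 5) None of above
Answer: 1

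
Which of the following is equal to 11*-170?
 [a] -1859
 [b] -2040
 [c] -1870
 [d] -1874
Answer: c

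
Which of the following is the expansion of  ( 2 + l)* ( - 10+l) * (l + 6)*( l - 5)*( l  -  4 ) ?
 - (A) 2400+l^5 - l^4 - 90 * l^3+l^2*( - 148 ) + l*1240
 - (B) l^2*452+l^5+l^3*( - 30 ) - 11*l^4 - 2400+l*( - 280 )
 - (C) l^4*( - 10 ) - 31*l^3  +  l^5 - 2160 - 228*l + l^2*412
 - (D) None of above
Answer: B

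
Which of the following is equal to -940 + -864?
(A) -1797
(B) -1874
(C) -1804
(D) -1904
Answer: C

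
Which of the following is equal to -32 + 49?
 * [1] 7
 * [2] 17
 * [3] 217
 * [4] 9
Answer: 2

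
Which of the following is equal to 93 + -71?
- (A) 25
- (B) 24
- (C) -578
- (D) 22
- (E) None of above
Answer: D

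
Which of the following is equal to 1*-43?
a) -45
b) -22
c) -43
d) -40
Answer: c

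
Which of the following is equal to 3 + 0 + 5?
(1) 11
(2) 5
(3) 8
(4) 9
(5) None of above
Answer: 3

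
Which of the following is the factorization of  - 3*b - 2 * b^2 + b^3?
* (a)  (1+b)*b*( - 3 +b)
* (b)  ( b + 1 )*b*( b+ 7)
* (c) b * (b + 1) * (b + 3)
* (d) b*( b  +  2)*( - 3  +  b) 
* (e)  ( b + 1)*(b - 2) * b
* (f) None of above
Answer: a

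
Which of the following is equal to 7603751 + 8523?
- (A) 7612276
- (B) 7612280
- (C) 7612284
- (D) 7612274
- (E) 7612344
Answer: D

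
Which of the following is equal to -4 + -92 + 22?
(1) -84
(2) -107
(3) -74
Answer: 3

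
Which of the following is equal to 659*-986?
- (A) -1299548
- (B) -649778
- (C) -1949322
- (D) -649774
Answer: D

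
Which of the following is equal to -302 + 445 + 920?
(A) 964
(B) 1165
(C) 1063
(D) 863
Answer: C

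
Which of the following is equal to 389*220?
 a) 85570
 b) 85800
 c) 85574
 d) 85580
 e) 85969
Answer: d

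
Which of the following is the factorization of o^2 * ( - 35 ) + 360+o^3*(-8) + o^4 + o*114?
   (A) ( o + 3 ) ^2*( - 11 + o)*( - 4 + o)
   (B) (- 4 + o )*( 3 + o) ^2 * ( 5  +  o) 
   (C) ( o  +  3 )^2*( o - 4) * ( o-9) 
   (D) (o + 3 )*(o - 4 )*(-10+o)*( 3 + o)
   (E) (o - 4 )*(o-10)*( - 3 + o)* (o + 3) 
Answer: D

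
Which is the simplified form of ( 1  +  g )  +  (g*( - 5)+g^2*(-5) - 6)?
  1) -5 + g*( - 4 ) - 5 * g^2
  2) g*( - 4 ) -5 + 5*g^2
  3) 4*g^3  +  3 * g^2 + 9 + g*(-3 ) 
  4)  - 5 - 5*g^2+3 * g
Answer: 1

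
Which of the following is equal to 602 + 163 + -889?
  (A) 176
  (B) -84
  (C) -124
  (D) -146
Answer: C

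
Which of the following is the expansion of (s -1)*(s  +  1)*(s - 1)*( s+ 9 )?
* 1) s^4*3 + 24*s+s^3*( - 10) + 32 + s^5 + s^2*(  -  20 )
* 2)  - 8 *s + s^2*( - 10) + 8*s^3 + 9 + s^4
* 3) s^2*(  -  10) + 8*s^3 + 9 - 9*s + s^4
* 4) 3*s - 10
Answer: 2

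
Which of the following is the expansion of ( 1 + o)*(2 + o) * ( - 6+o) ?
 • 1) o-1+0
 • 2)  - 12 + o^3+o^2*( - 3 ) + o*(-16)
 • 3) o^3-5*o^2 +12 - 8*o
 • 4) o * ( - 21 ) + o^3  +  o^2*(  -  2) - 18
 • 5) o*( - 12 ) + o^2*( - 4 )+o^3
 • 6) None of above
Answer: 2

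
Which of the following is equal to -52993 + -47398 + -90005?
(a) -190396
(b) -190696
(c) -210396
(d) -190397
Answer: a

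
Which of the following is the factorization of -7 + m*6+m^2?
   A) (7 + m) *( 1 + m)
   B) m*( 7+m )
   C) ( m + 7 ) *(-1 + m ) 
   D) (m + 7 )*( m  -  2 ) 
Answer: C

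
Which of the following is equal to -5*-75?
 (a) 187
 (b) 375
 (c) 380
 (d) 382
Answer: b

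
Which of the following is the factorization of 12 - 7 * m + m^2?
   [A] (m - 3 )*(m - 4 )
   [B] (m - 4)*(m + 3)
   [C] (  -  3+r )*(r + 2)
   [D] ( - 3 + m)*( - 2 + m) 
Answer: A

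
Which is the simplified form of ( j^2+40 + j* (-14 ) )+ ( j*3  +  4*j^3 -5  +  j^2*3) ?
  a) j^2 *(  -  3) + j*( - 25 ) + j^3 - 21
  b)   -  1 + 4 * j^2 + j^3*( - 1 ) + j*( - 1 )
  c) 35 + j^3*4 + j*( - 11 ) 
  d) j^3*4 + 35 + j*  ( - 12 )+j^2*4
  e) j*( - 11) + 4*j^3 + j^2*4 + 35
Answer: e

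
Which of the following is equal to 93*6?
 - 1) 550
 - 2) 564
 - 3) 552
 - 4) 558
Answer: 4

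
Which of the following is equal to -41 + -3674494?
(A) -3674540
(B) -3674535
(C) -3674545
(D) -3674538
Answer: B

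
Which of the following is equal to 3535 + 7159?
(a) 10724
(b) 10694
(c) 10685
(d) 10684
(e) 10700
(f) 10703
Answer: b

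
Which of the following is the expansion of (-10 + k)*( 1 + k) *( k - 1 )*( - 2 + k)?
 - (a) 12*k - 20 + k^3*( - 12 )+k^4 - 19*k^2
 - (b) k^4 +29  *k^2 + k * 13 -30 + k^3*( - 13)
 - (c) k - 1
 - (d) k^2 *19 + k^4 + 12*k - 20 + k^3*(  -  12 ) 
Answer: d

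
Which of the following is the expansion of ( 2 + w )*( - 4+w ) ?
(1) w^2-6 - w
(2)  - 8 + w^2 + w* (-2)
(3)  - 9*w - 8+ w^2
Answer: 2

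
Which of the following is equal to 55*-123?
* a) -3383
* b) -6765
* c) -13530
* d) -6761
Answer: b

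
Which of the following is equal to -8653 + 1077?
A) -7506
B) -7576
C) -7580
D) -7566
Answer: B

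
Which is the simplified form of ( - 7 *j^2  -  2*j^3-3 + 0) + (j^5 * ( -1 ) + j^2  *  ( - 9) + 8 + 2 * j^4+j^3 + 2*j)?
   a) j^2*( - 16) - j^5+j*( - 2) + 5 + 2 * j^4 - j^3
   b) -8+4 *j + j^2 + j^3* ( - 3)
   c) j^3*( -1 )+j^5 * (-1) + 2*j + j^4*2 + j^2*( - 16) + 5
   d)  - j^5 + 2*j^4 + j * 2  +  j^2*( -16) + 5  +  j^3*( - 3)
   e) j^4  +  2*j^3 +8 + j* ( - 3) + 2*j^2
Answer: c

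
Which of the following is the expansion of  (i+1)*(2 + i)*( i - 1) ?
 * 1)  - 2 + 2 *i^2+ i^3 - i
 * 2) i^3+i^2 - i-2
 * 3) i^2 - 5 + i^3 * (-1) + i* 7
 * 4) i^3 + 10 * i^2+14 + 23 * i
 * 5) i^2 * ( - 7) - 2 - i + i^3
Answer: 1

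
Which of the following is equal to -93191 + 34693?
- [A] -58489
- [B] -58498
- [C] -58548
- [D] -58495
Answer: B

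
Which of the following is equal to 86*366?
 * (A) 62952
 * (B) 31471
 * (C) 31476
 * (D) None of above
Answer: C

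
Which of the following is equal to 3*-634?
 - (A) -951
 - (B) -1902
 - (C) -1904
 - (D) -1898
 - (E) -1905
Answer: B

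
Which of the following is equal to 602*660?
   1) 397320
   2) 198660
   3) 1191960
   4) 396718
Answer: 1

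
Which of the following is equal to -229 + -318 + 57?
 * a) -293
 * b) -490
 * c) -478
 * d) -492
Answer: b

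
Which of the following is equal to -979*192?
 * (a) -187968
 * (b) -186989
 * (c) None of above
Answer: a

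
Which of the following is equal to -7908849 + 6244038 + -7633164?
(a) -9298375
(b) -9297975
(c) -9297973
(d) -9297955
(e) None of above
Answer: b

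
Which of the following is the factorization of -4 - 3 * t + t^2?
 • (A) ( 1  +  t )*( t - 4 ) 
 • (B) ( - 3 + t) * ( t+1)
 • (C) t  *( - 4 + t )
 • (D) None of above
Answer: A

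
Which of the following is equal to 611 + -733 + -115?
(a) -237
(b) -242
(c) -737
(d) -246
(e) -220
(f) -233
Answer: a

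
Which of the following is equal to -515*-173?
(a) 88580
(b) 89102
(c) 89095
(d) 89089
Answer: c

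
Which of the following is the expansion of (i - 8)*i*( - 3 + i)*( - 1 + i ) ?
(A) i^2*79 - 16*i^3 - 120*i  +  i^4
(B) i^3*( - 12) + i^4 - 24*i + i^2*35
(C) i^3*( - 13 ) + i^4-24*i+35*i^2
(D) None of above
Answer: B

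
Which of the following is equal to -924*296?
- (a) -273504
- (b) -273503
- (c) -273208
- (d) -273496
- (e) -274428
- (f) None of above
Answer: a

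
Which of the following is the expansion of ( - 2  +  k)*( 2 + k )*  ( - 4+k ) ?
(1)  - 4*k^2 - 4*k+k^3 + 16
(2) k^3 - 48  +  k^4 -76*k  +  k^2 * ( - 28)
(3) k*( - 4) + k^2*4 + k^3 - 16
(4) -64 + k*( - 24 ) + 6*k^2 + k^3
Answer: 1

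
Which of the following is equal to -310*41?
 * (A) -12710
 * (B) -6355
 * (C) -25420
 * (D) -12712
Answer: A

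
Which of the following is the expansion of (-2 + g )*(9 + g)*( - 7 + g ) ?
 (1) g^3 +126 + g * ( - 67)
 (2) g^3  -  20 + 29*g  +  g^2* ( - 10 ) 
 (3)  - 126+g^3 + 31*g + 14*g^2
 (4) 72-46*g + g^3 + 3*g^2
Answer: 1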